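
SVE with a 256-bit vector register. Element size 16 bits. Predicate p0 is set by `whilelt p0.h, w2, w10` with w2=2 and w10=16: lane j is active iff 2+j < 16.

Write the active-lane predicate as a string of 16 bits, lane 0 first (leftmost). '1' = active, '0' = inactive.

predicate = 1111111111111100

lane count: 256 div 16 = 16
active while 2+j < 16, i.e. j ∈ [0,14) capped at 16 ⇒ 14
bits (lane 0 leftmost): 1111111111111100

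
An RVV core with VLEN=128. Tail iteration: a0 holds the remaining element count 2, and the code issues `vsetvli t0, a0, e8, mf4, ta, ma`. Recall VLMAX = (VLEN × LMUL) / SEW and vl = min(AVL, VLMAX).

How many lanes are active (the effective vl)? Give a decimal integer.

VLMAX = VLEN×LMUL/SEW = 128×1/4/8 = 4
vl = min(AVL, VLMAX) = min(2, 4) = 2

vl = 2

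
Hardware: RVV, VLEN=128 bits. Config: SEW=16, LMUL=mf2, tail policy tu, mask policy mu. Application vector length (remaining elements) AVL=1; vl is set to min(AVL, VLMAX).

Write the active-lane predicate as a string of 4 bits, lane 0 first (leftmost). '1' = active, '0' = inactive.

lanes per group: 128·1/2/16 = 4
AVL=1 ≤ VLMAX=4, so vl = 1
bits (lane 0 leftmost): 1000

predicate = 1000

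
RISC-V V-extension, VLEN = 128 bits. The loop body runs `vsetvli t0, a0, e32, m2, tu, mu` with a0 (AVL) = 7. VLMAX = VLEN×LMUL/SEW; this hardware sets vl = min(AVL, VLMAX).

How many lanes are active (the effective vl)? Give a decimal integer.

vl = 7

VLMAX = VLEN×LMUL/SEW = 128×2/32 = 8
AVL=7 ≤ VLMAX=8, so vl = 7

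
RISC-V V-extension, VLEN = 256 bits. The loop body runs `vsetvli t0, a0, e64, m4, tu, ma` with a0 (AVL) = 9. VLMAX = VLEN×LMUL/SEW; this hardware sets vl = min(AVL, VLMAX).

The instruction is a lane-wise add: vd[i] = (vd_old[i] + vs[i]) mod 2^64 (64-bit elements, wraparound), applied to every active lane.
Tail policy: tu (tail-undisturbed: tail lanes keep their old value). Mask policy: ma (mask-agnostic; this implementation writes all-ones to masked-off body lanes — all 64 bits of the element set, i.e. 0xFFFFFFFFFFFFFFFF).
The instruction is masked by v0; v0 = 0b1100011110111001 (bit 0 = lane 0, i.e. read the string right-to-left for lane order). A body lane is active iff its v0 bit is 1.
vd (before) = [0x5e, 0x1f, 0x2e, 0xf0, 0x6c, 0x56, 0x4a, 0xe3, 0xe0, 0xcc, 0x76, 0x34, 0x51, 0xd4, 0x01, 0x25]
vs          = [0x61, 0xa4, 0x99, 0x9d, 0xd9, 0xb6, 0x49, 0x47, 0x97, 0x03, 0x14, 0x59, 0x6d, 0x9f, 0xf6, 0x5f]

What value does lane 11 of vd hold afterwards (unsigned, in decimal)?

lanes per group: 256·4/64 = 16
AVL=9 ≤ VLMAX=16, so vl = 9
vd[0] add(0x5e,0x61) -> 0xbf
vd[1] mask-off/ones -> 0xffffffffffffffff
vd[2] mask-off/ones -> 0xffffffffffffffff
vd[3] add(0xf0,0x9d) -> 0x18d
vd[4] add(0x6c,0xd9) -> 0x145
vd[5] add(0x56,0xb6) -> 0x10c
vd[6] mask-off/ones -> 0xffffffffffffffff
vd[7] add(0xe3,0x47) -> 0x12a
vd[8] add(0xe0,0x97) -> 0x177
vd[9] tail/keep -> 0xcc
vd[10] tail/keep -> 0x76
vd[11] tail/keep -> 0x34
vd[12] tail/keep -> 0x51
vd[13] tail/keep -> 0xd4
vd[14] tail/keep -> 0x01
vd[15] tail/keep -> 0x25

vd[11] = 52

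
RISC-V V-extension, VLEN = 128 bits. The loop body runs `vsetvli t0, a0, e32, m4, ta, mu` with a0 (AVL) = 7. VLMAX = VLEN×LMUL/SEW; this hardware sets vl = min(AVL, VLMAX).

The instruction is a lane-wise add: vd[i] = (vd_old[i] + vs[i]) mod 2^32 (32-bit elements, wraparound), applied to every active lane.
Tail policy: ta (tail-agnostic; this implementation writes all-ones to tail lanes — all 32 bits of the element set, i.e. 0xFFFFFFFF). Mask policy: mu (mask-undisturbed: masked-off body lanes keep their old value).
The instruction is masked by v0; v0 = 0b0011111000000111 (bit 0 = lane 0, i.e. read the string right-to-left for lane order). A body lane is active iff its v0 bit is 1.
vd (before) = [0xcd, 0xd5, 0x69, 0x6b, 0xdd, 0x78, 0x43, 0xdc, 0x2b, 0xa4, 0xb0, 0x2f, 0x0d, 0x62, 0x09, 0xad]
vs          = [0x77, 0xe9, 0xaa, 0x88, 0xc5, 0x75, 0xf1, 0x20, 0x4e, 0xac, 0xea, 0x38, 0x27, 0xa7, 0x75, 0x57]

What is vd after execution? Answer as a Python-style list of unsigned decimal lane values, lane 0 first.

vd = [324, 446, 275, 107, 221, 120, 67, 4294967295, 4294967295, 4294967295, 4294967295, 4294967295, 4294967295, 4294967295, 4294967295, 4294967295]

VLMAX = (128 × 4) / 32 = 16 lanes
vl = min(AVL, VLMAX) = min(7, 16) = 7
lane  0: add(0xcd,0x77) ⇒ 0x144
lane  1: add(0xd5,0xe9) ⇒ 0x1be
lane  2: add(0x69,0xaa) ⇒ 0x113
lane  3: mask-off/keep ⇒ 0x6b
lane  4: mask-off/keep ⇒ 0xdd
lane  5: mask-off/keep ⇒ 0x78
lane  6: mask-off/keep ⇒ 0x43
lane  7: tail/ones ⇒ 0xffffffff
lane  8: tail/ones ⇒ 0xffffffff
lane  9: tail/ones ⇒ 0xffffffff
lane 10: tail/ones ⇒ 0xffffffff
lane 11: tail/ones ⇒ 0xffffffff
lane 12: tail/ones ⇒ 0xffffffff
lane 13: tail/ones ⇒ 0xffffffff
lane 14: tail/ones ⇒ 0xffffffff
lane 15: tail/ones ⇒ 0xffffffff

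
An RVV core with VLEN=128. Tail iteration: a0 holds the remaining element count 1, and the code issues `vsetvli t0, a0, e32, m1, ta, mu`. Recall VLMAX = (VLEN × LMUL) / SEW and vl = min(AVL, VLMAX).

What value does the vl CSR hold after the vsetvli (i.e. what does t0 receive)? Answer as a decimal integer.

vl = 1

VLMAX = VLEN×LMUL/SEW = 128×1/32 = 4
vl ← min(1, 4) = 1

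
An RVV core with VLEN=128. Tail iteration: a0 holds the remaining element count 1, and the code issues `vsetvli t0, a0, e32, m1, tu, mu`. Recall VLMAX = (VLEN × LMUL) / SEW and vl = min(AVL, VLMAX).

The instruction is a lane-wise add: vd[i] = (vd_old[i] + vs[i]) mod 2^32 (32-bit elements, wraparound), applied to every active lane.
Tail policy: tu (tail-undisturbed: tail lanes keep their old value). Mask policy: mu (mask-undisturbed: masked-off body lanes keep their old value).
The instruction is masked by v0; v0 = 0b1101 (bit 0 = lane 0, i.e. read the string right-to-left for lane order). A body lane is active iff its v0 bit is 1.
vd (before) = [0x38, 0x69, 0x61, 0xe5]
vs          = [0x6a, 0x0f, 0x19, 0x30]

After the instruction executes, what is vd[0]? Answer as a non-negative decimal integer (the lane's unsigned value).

vd[0] = 162

VLMAX = VLEN×LMUL/SEW = 128×1/32 = 4
vl ← min(1, 4) = 1
lane  0: add(0x38,0x6a) ⇒ 0xa2
lane  1: tail/keep ⇒ 0x69
lane  2: tail/keep ⇒ 0x61
lane  3: tail/keep ⇒ 0xe5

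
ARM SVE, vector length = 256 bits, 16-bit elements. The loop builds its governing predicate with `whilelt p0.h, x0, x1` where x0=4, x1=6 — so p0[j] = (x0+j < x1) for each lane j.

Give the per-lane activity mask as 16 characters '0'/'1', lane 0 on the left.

register lanes = 256/16 = 16
whilelt: lane j active iff 4+j < 6 → j < 2 → 2 active
bits (lane 0 leftmost): 1100000000000000

predicate = 1100000000000000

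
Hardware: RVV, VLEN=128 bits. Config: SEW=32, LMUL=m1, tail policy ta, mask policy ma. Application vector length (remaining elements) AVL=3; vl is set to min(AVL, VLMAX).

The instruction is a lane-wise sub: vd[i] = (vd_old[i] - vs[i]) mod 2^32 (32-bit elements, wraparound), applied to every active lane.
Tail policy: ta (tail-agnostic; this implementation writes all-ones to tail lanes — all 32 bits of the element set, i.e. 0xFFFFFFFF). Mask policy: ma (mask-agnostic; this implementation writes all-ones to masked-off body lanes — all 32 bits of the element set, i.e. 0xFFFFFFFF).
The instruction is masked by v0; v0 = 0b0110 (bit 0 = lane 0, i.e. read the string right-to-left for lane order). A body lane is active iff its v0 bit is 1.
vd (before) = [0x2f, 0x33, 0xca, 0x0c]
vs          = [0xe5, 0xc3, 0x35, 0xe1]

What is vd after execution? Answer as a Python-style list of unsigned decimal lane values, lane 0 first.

vd = [4294967295, 4294967152, 149, 4294967295]

lanes per group: 128·1/32 = 4
vl ← min(3, 4) = 3
vd[0] mask-off/ones -> 0xffffffff
vd[1] sub(0x33,0xc3) -> 0xffffff70
vd[2] sub(0xca,0x35) -> 0x95
vd[3] tail/ones -> 0xffffffff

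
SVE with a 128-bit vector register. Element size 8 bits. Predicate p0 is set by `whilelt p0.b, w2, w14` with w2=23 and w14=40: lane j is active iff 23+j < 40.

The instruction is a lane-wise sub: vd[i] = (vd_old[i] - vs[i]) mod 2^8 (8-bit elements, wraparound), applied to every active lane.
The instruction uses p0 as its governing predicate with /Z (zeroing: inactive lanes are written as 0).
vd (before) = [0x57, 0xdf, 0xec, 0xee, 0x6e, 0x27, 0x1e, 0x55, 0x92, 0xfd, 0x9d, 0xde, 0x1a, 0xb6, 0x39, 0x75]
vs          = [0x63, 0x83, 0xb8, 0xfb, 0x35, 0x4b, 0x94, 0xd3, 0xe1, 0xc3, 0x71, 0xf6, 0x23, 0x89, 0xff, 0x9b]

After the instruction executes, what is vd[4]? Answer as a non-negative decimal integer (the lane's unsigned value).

128-bit reg / 8-bit elem → 16 lanes
active while 23+j < 40, i.e. j ∈ [0,17) capped at 16 ⇒ 16
vd[0] sub(0x57,0x63) -> 0xf4
vd[1] sub(0xdf,0x83) -> 0x5c
vd[2] sub(0xec,0xb8) -> 0x34
vd[3] sub(0xee,0xfb) -> 0xf3
vd[4] sub(0x6e,0x35) -> 0x39
vd[5] sub(0x27,0x4b) -> 0xdc
vd[6] sub(0x1e,0x94) -> 0x8a
vd[7] sub(0x55,0xd3) -> 0x82
vd[8] sub(0x92,0xe1) -> 0xb1
vd[9] sub(0xfd,0xc3) -> 0x3a
vd[10] sub(0x9d,0x71) -> 0x2c
vd[11] sub(0xde,0xf6) -> 0xe8
vd[12] sub(0x1a,0x23) -> 0xf7
vd[13] sub(0xb6,0x89) -> 0x2d
vd[14] sub(0x39,0xff) -> 0x3a
vd[15] sub(0x75,0x9b) -> 0xda

vd[4] = 57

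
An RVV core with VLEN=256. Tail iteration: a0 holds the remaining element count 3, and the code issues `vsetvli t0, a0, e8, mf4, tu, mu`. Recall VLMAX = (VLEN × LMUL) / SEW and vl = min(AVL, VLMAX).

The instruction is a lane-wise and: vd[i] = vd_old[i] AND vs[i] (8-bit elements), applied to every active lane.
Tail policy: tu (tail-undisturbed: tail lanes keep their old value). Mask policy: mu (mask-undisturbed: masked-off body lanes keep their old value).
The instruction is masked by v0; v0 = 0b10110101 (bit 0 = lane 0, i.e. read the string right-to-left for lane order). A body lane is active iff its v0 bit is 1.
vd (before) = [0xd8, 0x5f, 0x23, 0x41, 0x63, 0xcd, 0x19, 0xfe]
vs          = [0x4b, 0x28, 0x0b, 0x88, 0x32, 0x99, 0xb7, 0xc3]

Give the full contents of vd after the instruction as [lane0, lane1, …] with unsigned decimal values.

VLMAX = VLEN×LMUL/SEW = 256×1/4/8 = 8
AVL=3 ≤ VLMAX=8, so vl = 3
lane  0: and(0xd8,0x4b) ⇒ 0x48
lane  1: mask-off/keep ⇒ 0x5f
lane  2: and(0x23,0x0b) ⇒ 0x03
lane  3: tail/keep ⇒ 0x41
lane  4: tail/keep ⇒ 0x63
lane  5: tail/keep ⇒ 0xcd
lane  6: tail/keep ⇒ 0x19
lane  7: tail/keep ⇒ 0xfe

vd = [72, 95, 3, 65, 99, 205, 25, 254]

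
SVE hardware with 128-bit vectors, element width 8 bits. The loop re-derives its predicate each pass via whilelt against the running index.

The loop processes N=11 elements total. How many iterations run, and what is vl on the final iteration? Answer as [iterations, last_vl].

lane count: 128 div 8 = 16
11 elements at 16/iter → 1 passes, remainder 11 on the last

[iterations, last_vl] = [1, 11]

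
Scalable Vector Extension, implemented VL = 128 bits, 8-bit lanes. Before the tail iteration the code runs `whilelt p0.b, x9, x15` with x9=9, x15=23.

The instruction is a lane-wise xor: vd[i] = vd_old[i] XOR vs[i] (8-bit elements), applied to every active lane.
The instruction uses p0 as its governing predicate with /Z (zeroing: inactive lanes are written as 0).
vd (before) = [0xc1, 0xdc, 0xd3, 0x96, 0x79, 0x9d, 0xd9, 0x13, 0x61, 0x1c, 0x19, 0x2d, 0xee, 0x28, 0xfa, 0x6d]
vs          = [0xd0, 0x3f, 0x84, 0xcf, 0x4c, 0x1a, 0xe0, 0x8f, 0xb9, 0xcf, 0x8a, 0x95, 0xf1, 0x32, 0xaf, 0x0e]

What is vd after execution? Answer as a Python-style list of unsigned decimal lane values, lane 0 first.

vd = [17, 227, 87, 89, 53, 135, 57, 156, 216, 211, 147, 184, 31, 26, 0, 0]

register lanes = 128/8 = 16
p0[j] = (9+j < 23); true for j=0..13 → 14 lanes set
  i=0: xor(0xc1,0xd0) → 17
  i=1: xor(0xdc,0x3f) → 227
  i=2: xor(0xd3,0x84) → 87
  i=3: xor(0x96,0xcf) → 89
  i=4: xor(0x79,0x4c) → 53
  i=5: xor(0x9d,0x1a) → 135
  i=6: xor(0xd9,0xe0) → 57
  i=7: xor(0x13,0x8f) → 156
  i=8: xor(0x61,0xb9) → 216
  i=9: xor(0x1c,0xcf) → 211
  i=10: xor(0x19,0x8a) → 147
  i=11: xor(0x2d,0x95) → 184
  i=12: xor(0xee,0xf1) → 31
  i=13: xor(0x28,0x32) → 26
  i=14: tail/zero → 0
  i=15: tail/zero → 0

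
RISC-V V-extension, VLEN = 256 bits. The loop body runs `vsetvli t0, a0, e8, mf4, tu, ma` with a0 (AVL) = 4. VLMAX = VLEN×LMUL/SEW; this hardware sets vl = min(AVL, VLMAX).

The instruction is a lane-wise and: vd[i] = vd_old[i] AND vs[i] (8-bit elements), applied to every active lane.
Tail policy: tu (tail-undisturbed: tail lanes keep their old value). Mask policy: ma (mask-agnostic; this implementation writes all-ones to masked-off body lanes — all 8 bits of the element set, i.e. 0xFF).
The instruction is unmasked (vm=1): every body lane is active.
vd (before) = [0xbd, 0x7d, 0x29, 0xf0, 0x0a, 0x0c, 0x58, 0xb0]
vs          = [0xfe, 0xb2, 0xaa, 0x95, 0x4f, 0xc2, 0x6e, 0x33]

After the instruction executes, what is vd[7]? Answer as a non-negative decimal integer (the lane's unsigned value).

lanes per group: 256·1/4/8 = 8
AVL=4 ≤ VLMAX=8, so vl = 4
  i=0: and(0xbd,0xfe) → 188
  i=1: and(0x7d,0xb2) → 48
  i=2: and(0x29,0xaa) → 40
  i=3: and(0xf0,0x95) → 144
  i=4: tail/keep → 10
  i=5: tail/keep → 12
  i=6: tail/keep → 88
  i=7: tail/keep → 176

vd[7] = 176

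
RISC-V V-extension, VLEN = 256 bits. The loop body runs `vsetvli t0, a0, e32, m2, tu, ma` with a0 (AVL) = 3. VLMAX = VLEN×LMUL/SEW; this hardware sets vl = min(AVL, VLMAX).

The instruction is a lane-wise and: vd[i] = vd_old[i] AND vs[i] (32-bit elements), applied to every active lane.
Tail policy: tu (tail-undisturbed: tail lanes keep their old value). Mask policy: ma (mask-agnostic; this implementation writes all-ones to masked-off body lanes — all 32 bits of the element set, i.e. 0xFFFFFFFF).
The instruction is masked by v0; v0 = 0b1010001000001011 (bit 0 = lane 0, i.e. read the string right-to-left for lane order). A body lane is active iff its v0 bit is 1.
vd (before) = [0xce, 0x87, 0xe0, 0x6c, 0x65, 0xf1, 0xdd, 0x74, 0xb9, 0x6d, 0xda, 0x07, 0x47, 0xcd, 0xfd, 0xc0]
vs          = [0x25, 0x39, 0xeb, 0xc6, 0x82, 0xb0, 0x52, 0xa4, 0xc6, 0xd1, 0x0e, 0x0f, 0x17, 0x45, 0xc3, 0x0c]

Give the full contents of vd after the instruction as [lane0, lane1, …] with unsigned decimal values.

VLMAX = VLEN×LMUL/SEW = 256×2/32 = 16
vl ← min(3, 16) = 3
  i=0: and(0xce,0x25) → 4
  i=1: and(0x87,0x39) → 1
  i=2: mask-off/ones → 4294967295
  i=3: tail/keep → 108
  i=4: tail/keep → 101
  i=5: tail/keep → 241
  i=6: tail/keep → 221
  i=7: tail/keep → 116
  i=8: tail/keep → 185
  i=9: tail/keep → 109
  i=10: tail/keep → 218
  i=11: tail/keep → 7
  i=12: tail/keep → 71
  i=13: tail/keep → 205
  i=14: tail/keep → 253
  i=15: tail/keep → 192

vd = [4, 1, 4294967295, 108, 101, 241, 221, 116, 185, 109, 218, 7, 71, 205, 253, 192]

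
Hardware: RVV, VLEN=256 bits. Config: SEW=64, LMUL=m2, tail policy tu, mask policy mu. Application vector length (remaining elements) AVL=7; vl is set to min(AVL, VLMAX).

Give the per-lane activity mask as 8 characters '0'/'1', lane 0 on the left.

VLMAX = VLEN×LMUL/SEW = 256×2/64 = 8
vl = min(AVL, VLMAX) = min(7, 8) = 7
bits (lane 0 leftmost): 11111110

predicate = 11111110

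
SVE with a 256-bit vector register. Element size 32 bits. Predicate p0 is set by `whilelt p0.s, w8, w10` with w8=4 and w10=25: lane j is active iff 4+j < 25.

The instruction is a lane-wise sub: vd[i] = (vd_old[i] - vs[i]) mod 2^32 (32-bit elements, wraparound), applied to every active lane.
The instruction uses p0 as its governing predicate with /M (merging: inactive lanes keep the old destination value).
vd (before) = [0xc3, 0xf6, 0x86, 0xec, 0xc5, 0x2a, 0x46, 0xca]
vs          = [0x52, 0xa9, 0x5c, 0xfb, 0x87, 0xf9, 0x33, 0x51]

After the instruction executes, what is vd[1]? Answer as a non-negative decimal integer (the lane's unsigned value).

256-bit reg / 32-bit elem → 8 lanes
active while 4+j < 25, i.e. j ∈ [0,21) capped at 8 ⇒ 8
lane  0: sub(0xc3,0x52) ⇒ 0x71
lane  1: sub(0xf6,0xa9) ⇒ 0x4d
lane  2: sub(0x86,0x5c) ⇒ 0x2a
lane  3: sub(0xec,0xfb) ⇒ 0xfffffff1
lane  4: sub(0xc5,0x87) ⇒ 0x3e
lane  5: sub(0x2a,0xf9) ⇒ 0xffffff31
lane  6: sub(0x46,0x33) ⇒ 0x13
lane  7: sub(0xca,0x51) ⇒ 0x79

vd[1] = 77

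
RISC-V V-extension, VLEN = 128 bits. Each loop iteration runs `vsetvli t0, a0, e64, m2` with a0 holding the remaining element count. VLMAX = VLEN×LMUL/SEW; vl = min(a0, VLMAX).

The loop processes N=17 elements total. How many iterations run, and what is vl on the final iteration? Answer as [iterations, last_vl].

[iterations, last_vl] = [5, 1]

lanes per group: 128·2/64 = 4
iterations = ceil(17/4) = 5; final-pass vl = 1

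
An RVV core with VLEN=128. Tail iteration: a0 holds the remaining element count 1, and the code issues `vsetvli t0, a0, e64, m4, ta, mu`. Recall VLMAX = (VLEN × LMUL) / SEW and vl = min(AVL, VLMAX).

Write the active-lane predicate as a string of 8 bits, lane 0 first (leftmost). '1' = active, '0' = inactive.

lanes per group: 128·4/64 = 8
vl ← min(1, 8) = 1
bits (lane 0 leftmost): 10000000

predicate = 10000000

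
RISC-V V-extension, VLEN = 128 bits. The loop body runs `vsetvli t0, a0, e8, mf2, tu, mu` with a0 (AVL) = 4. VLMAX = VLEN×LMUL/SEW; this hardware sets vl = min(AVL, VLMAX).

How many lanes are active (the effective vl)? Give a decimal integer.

vl = 4

VLMAX = (128 × 1/2) / 8 = 8 lanes
AVL=4 ≤ VLMAX=8, so vl = 4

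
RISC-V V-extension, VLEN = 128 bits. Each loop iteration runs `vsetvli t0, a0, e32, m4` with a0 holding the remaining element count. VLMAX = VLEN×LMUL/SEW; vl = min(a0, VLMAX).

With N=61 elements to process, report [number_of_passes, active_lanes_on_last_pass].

lanes per group: 128·4/32 = 16
61 elements at 16/iter → 4 passes, remainder 13 on the last

[iterations, last_vl] = [4, 13]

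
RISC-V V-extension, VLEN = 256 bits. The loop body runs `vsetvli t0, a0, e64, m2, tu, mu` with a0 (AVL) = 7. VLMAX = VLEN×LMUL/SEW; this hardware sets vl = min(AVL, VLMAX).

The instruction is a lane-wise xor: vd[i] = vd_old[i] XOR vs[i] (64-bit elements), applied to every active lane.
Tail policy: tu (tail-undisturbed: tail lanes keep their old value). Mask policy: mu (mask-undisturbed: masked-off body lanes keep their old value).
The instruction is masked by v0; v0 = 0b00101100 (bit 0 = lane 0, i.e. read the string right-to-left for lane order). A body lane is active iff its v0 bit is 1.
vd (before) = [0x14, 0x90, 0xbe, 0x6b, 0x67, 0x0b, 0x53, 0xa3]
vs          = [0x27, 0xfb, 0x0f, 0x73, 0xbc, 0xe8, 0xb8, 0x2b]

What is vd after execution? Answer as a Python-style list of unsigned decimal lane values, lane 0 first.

VLMAX = (256 × 2) / 64 = 8 lanes
vl ← min(7, 8) = 7
[0] mask-off/keep = 0x14
[1] mask-off/keep = 0x90
[2] xor(0xbe,0x0f) = 0xb1
[3] xor(0x6b,0x73) = 0x18
[4] mask-off/keep = 0x67
[5] xor(0x0b,0xe8) = 0xe3
[6] mask-off/keep = 0x53
[7] tail/keep = 0xa3

vd = [20, 144, 177, 24, 103, 227, 83, 163]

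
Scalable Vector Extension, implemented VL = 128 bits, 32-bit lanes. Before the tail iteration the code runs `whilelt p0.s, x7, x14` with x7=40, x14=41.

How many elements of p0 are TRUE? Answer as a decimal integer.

register lanes = 128/32 = 4
whilelt: lane j active iff 40+j < 41 → j < 1 → 1 active

vl = 1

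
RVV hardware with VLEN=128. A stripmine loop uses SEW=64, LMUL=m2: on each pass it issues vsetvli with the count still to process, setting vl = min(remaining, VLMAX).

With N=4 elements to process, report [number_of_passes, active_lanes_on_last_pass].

[iterations, last_vl] = [1, 4]

VLMAX = (128 × 2) / 64 = 4 lanes
iterations = ceil(4/4) = 1; final-pass vl = 4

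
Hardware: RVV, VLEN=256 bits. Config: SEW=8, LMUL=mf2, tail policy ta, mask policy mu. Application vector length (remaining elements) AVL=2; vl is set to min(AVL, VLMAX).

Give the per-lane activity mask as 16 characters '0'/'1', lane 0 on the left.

predicate = 1100000000000000

VLMAX = VLEN×LMUL/SEW = 256×1/2/8 = 16
vl ← min(2, 16) = 2
bits (lane 0 leftmost): 1100000000000000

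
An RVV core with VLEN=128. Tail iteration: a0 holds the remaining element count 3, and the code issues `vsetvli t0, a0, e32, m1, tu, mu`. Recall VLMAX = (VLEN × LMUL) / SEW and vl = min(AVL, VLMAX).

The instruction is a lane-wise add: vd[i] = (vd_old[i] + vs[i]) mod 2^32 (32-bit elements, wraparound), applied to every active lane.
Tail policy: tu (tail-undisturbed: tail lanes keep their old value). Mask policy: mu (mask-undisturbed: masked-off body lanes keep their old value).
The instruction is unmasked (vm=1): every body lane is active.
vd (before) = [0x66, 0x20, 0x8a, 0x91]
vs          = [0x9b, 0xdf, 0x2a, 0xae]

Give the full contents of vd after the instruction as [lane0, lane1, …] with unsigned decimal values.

lanes per group: 128·1/32 = 4
vl = min(AVL, VLMAX) = min(3, 4) = 3
lane  0: add(0x66,0x9b) ⇒ 0x101
lane  1: add(0x20,0xdf) ⇒ 0xff
lane  2: add(0x8a,0x2a) ⇒ 0xb4
lane  3: tail/keep ⇒ 0x91

vd = [257, 255, 180, 145]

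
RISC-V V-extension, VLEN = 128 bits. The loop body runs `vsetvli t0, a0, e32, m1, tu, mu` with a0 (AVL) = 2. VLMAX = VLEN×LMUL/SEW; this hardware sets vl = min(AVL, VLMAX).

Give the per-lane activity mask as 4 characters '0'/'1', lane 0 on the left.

lanes per group: 128·1/32 = 4
vl = min(AVL, VLMAX) = min(2, 4) = 2
bits (lane 0 leftmost): 1100

predicate = 1100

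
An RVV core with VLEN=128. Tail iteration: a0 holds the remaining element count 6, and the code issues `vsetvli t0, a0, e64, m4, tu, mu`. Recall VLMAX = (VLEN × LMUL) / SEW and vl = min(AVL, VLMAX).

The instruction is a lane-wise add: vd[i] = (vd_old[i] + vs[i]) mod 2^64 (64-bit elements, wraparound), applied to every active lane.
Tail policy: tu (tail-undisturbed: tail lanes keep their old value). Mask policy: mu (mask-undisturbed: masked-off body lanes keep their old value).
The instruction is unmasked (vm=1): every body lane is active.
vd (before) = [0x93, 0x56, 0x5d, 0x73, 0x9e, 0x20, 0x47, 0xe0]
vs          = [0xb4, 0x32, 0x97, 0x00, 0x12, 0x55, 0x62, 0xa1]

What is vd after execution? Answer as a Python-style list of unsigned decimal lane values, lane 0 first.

vd = [327, 136, 244, 115, 176, 117, 71, 224]

VLMAX = (128 × 4) / 64 = 8 lanes
AVL=6 ≤ VLMAX=8, so vl = 6
lane  0: add(0x93,0xb4) ⇒ 0x147
lane  1: add(0x56,0x32) ⇒ 0x88
lane  2: add(0x5d,0x97) ⇒ 0xf4
lane  3: add(0x73,0x00) ⇒ 0x73
lane  4: add(0x9e,0x12) ⇒ 0xb0
lane  5: add(0x20,0x55) ⇒ 0x75
lane  6: tail/keep ⇒ 0x47
lane  7: tail/keep ⇒ 0xe0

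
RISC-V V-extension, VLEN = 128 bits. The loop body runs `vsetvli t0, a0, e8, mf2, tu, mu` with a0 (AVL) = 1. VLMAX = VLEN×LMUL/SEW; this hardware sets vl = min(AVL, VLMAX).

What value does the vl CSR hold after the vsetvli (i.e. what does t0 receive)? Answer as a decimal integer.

vl = 1

VLMAX = (128 × 1/2) / 8 = 8 lanes
AVL=1 ≤ VLMAX=8, so vl = 1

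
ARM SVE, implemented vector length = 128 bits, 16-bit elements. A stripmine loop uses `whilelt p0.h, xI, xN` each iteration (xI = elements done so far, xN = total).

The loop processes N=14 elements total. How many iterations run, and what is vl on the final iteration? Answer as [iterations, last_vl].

[iterations, last_vl] = [2, 6]

128-bit reg / 16-bit elem → 8 lanes
N=14: ⌈14/8⌉ = 2 iters; last vl = 14 − 1×8 = 6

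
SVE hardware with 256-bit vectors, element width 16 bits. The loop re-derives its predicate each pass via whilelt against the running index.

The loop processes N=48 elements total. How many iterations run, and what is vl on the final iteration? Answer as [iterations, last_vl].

[iterations, last_vl] = [3, 16]

lane count: 256 div 16 = 16
48 elements at 16/iter → 3 passes, remainder 16 on the last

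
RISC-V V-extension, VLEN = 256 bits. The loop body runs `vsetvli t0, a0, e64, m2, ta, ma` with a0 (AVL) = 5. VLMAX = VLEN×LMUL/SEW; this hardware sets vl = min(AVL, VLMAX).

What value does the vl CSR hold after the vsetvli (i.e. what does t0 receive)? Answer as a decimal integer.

lanes per group: 256·2/64 = 8
vl ← min(5, 8) = 5

vl = 5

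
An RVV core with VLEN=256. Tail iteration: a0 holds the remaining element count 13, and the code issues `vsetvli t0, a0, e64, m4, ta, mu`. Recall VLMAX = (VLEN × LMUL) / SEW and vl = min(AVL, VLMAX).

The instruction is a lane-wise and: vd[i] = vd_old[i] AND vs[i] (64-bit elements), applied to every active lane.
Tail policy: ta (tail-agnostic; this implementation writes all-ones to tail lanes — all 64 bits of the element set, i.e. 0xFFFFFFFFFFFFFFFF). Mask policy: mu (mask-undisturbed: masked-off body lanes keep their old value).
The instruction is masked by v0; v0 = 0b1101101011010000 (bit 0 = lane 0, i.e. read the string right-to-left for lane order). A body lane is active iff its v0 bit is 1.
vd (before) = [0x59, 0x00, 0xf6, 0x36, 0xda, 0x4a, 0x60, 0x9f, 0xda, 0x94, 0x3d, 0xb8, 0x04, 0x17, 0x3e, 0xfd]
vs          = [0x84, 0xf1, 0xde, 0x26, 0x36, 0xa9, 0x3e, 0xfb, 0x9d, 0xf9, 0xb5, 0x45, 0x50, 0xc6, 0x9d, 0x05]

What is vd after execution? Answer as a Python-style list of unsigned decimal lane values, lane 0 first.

vd = [89, 0, 246, 54, 18, 74, 32, 155, 218, 144, 61, 0, 0, 18446744073709551615, 18446744073709551615, 18446744073709551615]

lanes per group: 256·4/64 = 16
vl = min(AVL, VLMAX) = min(13, 16) = 13
vd[0] mask-off/keep -> 0x59
vd[1] mask-off/keep -> 0x00
vd[2] mask-off/keep -> 0xf6
vd[3] mask-off/keep -> 0x36
vd[4] and(0xda,0x36) -> 0x12
vd[5] mask-off/keep -> 0x4a
vd[6] and(0x60,0x3e) -> 0x20
vd[7] and(0x9f,0xfb) -> 0x9b
vd[8] mask-off/keep -> 0xda
vd[9] and(0x94,0xf9) -> 0x90
vd[10] mask-off/keep -> 0x3d
vd[11] and(0xb8,0x45) -> 0x00
vd[12] and(0x04,0x50) -> 0x00
vd[13] tail/ones -> 0xffffffffffffffff
vd[14] tail/ones -> 0xffffffffffffffff
vd[15] tail/ones -> 0xffffffffffffffff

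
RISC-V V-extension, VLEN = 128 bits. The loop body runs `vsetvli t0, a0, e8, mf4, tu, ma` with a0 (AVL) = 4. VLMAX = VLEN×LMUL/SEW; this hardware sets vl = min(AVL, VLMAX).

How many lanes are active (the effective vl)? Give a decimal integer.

vl = 4

lanes per group: 128·1/4/8 = 4
vl ← min(4, 4) = 4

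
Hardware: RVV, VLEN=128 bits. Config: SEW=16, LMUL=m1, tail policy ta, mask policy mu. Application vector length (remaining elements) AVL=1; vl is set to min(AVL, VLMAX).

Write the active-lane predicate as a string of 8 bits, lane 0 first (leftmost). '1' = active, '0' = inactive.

predicate = 10000000

VLMAX = (128 × 1) / 16 = 8 lanes
vl ← min(1, 8) = 1
bits (lane 0 leftmost): 10000000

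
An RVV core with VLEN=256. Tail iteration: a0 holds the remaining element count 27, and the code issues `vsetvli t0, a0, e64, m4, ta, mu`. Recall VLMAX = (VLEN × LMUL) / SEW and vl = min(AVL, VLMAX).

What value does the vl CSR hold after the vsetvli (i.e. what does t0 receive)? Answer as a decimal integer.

vl = 16

VLMAX = VLEN×LMUL/SEW = 256×4/64 = 16
AVL=27 > VLMAX=16, so vl = 16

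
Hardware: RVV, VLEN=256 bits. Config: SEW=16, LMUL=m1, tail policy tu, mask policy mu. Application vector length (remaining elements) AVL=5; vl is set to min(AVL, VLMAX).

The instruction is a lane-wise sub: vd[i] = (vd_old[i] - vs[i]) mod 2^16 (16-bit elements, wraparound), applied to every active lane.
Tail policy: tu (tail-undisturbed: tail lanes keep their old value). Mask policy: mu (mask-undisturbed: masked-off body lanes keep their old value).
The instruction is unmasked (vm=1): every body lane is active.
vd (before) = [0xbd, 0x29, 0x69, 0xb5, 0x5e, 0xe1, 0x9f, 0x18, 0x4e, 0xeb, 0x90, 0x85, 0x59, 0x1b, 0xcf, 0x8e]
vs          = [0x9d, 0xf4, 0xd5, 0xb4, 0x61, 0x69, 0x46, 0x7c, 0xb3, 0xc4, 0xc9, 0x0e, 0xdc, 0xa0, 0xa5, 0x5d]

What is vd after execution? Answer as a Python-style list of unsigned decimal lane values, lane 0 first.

vd = [32, 65333, 65428, 1, 65533, 225, 159, 24, 78, 235, 144, 133, 89, 27, 207, 142]

VLMAX = (256 × 1) / 16 = 16 lanes
AVL=5 ≤ VLMAX=16, so vl = 5
vd[0] sub(0xbd,0x9d) -> 0x20
vd[1] sub(0x29,0xf4) -> 0xff35
vd[2] sub(0x69,0xd5) -> 0xff94
vd[3] sub(0xb5,0xb4) -> 0x01
vd[4] sub(0x5e,0x61) -> 0xfffd
vd[5] tail/keep -> 0xe1
vd[6] tail/keep -> 0x9f
vd[7] tail/keep -> 0x18
vd[8] tail/keep -> 0x4e
vd[9] tail/keep -> 0xeb
vd[10] tail/keep -> 0x90
vd[11] tail/keep -> 0x85
vd[12] tail/keep -> 0x59
vd[13] tail/keep -> 0x1b
vd[14] tail/keep -> 0xcf
vd[15] tail/keep -> 0x8e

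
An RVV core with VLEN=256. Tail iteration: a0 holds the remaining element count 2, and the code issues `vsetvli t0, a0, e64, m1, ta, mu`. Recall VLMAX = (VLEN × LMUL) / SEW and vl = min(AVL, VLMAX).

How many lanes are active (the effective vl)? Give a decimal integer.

vl = 2

VLMAX = (256 × 1) / 64 = 4 lanes
vl = min(AVL, VLMAX) = min(2, 4) = 2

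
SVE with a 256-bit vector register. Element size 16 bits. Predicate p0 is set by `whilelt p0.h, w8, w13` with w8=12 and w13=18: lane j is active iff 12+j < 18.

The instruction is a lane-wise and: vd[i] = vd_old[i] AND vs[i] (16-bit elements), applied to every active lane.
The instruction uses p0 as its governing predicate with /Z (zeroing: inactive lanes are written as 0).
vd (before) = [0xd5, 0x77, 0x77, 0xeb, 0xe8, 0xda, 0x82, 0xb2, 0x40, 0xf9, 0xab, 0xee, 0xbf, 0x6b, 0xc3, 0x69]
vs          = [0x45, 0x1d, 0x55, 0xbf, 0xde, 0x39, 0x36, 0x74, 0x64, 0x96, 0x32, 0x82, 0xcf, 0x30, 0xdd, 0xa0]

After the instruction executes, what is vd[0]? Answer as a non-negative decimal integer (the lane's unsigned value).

vd[0] = 69

lane count: 256 div 16 = 16
p0[j] = (12+j < 18); true for j=0..5 → 6 lanes set
  i=0: and(0xd5,0x45) → 69
  i=1: and(0x77,0x1d) → 21
  i=2: and(0x77,0x55) → 85
  i=3: and(0xeb,0xbf) → 171
  i=4: and(0xe8,0xde) → 200
  i=5: and(0xda,0x39) → 24
  i=6: tail/zero → 0
  i=7: tail/zero → 0
  i=8: tail/zero → 0
  i=9: tail/zero → 0
  i=10: tail/zero → 0
  i=11: tail/zero → 0
  i=12: tail/zero → 0
  i=13: tail/zero → 0
  i=14: tail/zero → 0
  i=15: tail/zero → 0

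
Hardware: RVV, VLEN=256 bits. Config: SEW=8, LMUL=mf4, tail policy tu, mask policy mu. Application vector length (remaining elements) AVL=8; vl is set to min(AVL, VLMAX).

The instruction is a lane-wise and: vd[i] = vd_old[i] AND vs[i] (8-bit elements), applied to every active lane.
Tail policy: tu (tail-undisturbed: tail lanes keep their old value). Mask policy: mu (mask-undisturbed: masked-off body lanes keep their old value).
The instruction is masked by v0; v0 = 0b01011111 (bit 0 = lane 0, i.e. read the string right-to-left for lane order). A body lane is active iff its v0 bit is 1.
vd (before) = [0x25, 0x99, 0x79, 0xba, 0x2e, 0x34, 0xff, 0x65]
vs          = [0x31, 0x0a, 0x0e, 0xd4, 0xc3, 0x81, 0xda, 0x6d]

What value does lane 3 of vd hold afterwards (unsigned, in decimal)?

VLMAX = VLEN×LMUL/SEW = 256×1/4/8 = 8
AVL=8 ≤ VLMAX=8, so vl = 8
  i=0: and(0x25,0x31) → 33
  i=1: and(0x99,0x0a) → 8
  i=2: and(0x79,0x0e) → 8
  i=3: and(0xba,0xd4) → 144
  i=4: and(0x2e,0xc3) → 2
  i=5: mask-off/keep → 52
  i=6: and(0xff,0xda) → 218
  i=7: mask-off/keep → 101

vd[3] = 144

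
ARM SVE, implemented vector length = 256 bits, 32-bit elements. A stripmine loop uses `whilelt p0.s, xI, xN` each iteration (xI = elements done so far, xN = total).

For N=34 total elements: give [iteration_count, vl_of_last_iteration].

register lanes = 256/32 = 8
N=34: ⌈34/8⌉ = 5 iters; last vl = 34 − 4×8 = 2

[iterations, last_vl] = [5, 2]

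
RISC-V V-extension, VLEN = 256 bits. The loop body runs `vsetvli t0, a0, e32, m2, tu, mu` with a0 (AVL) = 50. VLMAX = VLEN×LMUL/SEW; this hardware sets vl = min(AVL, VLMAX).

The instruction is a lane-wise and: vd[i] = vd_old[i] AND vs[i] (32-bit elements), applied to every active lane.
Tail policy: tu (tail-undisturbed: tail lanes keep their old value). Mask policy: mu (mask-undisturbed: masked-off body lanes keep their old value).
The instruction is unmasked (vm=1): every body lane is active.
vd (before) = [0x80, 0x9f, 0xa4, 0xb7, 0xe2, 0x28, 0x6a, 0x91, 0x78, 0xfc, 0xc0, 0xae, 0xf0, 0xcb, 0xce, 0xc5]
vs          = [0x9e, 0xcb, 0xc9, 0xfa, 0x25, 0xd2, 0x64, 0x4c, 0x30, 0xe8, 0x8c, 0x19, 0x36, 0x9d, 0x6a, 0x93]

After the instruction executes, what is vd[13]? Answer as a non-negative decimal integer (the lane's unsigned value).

vd[13] = 137

VLMAX = (256 × 2) / 32 = 16 lanes
vl = min(AVL, VLMAX) = min(50, 16) = 16
  i=0: and(0x80,0x9e) → 128
  i=1: and(0x9f,0xcb) → 139
  i=2: and(0xa4,0xc9) → 128
  i=3: and(0xb7,0xfa) → 178
  i=4: and(0xe2,0x25) → 32
  i=5: and(0x28,0xd2) → 0
  i=6: and(0x6a,0x64) → 96
  i=7: and(0x91,0x4c) → 0
  i=8: and(0x78,0x30) → 48
  i=9: and(0xfc,0xe8) → 232
  i=10: and(0xc0,0x8c) → 128
  i=11: and(0xae,0x19) → 8
  i=12: and(0xf0,0x36) → 48
  i=13: and(0xcb,0x9d) → 137
  i=14: and(0xce,0x6a) → 74
  i=15: and(0xc5,0x93) → 129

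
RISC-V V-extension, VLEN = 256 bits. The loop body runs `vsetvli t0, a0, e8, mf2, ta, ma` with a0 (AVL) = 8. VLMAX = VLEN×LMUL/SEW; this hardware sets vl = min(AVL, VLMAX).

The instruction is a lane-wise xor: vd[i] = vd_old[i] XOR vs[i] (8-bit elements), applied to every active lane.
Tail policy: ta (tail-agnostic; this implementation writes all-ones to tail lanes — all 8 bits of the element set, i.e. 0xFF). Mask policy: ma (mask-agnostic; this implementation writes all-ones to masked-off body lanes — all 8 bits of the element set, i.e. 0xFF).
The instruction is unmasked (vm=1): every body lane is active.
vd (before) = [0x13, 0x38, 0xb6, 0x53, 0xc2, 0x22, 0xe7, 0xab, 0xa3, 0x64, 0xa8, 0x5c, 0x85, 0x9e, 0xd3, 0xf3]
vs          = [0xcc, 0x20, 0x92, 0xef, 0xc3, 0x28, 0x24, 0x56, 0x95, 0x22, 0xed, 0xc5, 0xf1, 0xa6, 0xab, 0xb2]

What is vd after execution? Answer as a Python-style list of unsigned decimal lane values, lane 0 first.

vd = [223, 24, 36, 188, 1, 10, 195, 253, 255, 255, 255, 255, 255, 255, 255, 255]

lanes per group: 256·1/2/8 = 16
vl = min(AVL, VLMAX) = min(8, 16) = 8
[0] xor(0x13,0xcc) = 0xdf
[1] xor(0x38,0x20) = 0x18
[2] xor(0xb6,0x92) = 0x24
[3] xor(0x53,0xef) = 0xbc
[4] xor(0xc2,0xc3) = 0x01
[5] xor(0x22,0x28) = 0x0a
[6] xor(0xe7,0x24) = 0xc3
[7] xor(0xab,0x56) = 0xfd
[8] tail/ones = 0xff
[9] tail/ones = 0xff
[10] tail/ones = 0xff
[11] tail/ones = 0xff
[12] tail/ones = 0xff
[13] tail/ones = 0xff
[14] tail/ones = 0xff
[15] tail/ones = 0xff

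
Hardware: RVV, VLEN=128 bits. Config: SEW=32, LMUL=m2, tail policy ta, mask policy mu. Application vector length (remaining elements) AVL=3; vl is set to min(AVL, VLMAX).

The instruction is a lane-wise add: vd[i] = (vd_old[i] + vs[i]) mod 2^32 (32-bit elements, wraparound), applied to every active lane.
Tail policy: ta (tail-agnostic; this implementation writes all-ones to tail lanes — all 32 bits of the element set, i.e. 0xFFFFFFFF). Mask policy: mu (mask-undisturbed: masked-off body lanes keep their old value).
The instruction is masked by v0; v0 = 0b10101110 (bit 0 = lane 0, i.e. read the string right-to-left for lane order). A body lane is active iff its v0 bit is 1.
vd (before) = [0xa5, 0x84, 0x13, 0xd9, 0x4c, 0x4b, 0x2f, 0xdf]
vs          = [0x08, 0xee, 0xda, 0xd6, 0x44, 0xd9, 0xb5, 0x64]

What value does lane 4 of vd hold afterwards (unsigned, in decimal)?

VLMAX = (128 × 2) / 32 = 8 lanes
AVL=3 ≤ VLMAX=8, so vl = 3
lane  0: mask-off/keep ⇒ 0xa5
lane  1: add(0x84,0xee) ⇒ 0x172
lane  2: add(0x13,0xda) ⇒ 0xed
lane  3: tail/ones ⇒ 0xffffffff
lane  4: tail/ones ⇒ 0xffffffff
lane  5: tail/ones ⇒ 0xffffffff
lane  6: tail/ones ⇒ 0xffffffff
lane  7: tail/ones ⇒ 0xffffffff

vd[4] = 4294967295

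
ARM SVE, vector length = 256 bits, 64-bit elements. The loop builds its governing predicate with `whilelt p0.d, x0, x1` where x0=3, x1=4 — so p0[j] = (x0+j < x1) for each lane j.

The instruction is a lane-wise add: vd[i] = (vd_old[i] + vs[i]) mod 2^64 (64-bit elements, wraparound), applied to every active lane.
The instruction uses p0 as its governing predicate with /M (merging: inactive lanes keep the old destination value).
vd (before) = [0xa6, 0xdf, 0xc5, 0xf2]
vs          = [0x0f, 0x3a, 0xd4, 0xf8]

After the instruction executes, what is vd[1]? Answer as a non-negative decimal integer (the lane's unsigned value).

lane count: 256 div 64 = 4
whilelt: lane j active iff 3+j < 4 → j < 1 → 1 active
[0] add(0xa6,0x0f) = 0xb5
[1] tail/keep = 0xdf
[2] tail/keep = 0xc5
[3] tail/keep = 0xf2

vd[1] = 223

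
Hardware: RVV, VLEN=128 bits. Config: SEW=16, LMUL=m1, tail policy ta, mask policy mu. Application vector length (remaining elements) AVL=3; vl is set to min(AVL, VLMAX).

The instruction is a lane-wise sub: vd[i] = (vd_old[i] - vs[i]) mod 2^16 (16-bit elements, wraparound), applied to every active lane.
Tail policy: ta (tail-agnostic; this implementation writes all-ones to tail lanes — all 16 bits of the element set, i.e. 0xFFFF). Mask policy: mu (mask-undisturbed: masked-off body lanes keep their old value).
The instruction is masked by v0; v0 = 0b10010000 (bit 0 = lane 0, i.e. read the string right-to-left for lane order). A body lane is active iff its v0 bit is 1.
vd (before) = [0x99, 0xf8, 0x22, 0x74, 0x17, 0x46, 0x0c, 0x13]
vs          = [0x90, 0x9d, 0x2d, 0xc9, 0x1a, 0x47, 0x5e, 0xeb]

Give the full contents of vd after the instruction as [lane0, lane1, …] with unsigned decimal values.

VLMAX = VLEN×LMUL/SEW = 128×1/16 = 8
AVL=3 ≤ VLMAX=8, so vl = 3
vd[0] mask-off/keep -> 0x99
vd[1] mask-off/keep -> 0xf8
vd[2] mask-off/keep -> 0x22
vd[3] tail/ones -> 0xffff
vd[4] tail/ones -> 0xffff
vd[5] tail/ones -> 0xffff
vd[6] tail/ones -> 0xffff
vd[7] tail/ones -> 0xffff

vd = [153, 248, 34, 65535, 65535, 65535, 65535, 65535]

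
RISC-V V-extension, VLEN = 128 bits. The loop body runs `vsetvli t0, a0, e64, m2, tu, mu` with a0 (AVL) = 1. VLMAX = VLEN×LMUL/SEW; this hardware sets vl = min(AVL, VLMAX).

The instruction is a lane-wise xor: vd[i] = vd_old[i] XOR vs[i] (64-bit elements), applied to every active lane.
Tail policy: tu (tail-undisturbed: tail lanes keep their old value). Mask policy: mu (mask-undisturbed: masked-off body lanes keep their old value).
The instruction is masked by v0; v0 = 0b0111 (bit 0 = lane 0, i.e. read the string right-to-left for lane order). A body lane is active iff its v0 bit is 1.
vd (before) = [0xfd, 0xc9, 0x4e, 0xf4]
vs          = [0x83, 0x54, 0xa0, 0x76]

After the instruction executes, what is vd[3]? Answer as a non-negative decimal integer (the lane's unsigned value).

vd[3] = 244

lanes per group: 128·2/64 = 4
vl = min(AVL, VLMAX) = min(1, 4) = 1
vd[0] xor(0xfd,0x83) -> 0x7e
vd[1] tail/keep -> 0xc9
vd[2] tail/keep -> 0x4e
vd[3] tail/keep -> 0xf4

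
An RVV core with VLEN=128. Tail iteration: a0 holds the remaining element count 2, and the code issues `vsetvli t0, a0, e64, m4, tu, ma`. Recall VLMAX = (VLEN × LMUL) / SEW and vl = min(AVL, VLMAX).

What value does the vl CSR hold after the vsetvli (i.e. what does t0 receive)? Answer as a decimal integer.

vl = 2

VLMAX = VLEN×LMUL/SEW = 128×4/64 = 8
AVL=2 ≤ VLMAX=8, so vl = 2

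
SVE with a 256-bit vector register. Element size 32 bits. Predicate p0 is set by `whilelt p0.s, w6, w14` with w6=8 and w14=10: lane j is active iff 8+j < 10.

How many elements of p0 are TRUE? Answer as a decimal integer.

vl = 2

lane count: 256 div 32 = 8
whilelt: lane j active iff 8+j < 10 → j < 2 → 2 active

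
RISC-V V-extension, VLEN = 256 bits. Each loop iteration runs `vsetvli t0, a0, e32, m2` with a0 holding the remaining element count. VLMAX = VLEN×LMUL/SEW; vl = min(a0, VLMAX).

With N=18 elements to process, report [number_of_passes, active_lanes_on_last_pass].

[iterations, last_vl] = [2, 2]

VLMAX = VLEN×LMUL/SEW = 256×2/32 = 16
18 elements at 16/iter → 2 passes, remainder 2 on the last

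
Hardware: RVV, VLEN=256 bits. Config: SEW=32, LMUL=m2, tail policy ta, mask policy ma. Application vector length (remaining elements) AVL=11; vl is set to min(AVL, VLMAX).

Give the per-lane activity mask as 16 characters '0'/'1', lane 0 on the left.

VLMAX = VLEN×LMUL/SEW = 256×2/32 = 16
AVL=11 ≤ VLMAX=16, so vl = 11
bits (lane 0 leftmost): 1111111111100000

predicate = 1111111111100000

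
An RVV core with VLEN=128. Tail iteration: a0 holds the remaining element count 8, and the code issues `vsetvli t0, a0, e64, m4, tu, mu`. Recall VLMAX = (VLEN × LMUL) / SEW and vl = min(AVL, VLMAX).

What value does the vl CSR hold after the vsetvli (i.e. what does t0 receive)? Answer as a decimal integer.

VLMAX = (128 × 4) / 64 = 8 lanes
AVL=8 ≤ VLMAX=8, so vl = 8

vl = 8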